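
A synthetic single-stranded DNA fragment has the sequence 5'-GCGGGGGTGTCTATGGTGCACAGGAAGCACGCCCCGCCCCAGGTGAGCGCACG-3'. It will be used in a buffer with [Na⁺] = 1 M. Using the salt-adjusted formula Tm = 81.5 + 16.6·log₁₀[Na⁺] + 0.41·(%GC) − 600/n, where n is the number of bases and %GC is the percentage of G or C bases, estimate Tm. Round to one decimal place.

Length n = 53. C=17, A=9, G=21, T=6
G+C = 38, so %GC = 38/53 × 100 = 71.698%
Salt term: 16.6 × (0) = 0
GC term: 0.41 × 71.698 = 29.396; length term: −600/53 = −11.321
Tm = 81.5 + (0) + 29.396 − 11.321 = 99.575 → 99.6°C

99.6°C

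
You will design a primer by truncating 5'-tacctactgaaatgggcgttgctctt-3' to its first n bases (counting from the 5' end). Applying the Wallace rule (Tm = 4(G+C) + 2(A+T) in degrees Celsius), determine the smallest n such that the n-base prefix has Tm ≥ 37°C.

n = 14

First 13 bases: TACCTACTGAAAT → Tm = 34°C (< 37°C)
First 14 bases: TACCTACTGAAATG → Tm = 38°C (≥ 37°C)
Each additional base adds 2°C (A/T) or 4°C (G/C), so Tm is non-decreasing in n; n = 14 is the first length to reach 37°C.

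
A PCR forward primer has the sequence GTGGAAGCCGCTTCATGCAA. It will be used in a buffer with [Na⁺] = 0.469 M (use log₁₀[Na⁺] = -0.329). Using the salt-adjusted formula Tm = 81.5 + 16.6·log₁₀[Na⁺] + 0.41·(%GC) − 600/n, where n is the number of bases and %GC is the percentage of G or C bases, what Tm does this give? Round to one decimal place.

68.6°C

Length n = 20. Scanning the sequence gives C=5, T=4, A=5, G=6.
G+C = 11, so %GC = 11/20 × 100 = 55%
Salt term: 16.6 × (-0.329) = -5.461
GC term: 0.41 × 55 = 22.55; length term: −600/20 = −30
Tm = 81.5 + (-5.461) + 22.55 − 30 = 68.589 → 68.6°C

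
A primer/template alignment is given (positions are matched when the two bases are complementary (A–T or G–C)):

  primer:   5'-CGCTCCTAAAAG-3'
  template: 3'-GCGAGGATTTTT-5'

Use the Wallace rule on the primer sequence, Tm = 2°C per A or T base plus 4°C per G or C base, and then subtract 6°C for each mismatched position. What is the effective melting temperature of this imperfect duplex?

30°C

Primer base counts: A=4, T=2, G=2, C=4 → A+T=6, G+C=6
Perfect-match Tm = 2(6) + 4(6) = 12 + 24 = 36°C
Mismatches (positions where the bases are not complementary): 1 (at position 12)
Effective Tm = 36 − 1×6 = 36 − 6 = 30°C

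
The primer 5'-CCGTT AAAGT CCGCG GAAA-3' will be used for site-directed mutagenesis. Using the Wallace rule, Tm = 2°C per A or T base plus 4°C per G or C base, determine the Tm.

Counting bases: A=6, C=5, T=3, G=5
So N_AT = 9 and N_GC = 10.
Tm = 2×9 + 4×10 = 58°C

58°C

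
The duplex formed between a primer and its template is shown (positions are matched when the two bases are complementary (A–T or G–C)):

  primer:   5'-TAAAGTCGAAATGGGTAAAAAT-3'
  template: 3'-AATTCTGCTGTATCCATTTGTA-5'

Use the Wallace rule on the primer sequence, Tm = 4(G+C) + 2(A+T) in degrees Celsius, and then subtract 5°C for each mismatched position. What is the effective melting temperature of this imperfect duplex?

31°C

Primer base counts: A=11, T=5, G=5, C=1 → A+T=16, G+C=6
Perfect-match Tm = 2(16) + 4(6) = 32 + 24 = 56°C
Mismatches (positions where the bases are not complementary): 5 (at positions 2, 6, 10, 13, 20)
Effective Tm = 56 − 5×5 = 56 − 25 = 31°C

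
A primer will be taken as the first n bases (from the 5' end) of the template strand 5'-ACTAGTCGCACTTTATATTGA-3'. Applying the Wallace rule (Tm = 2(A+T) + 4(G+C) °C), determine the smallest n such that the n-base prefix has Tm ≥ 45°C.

First 16 bases: ACTAGTCGCACTTTAT → Tm = 44°C (< 45°C)
First 17 bases: ACTAGTCGCACTTTATA → Tm = 46°C (≥ 45°C)
Since every base adds ≥2°C, Tm only increases with n, so the threshold is first crossed at n = 17.

n = 17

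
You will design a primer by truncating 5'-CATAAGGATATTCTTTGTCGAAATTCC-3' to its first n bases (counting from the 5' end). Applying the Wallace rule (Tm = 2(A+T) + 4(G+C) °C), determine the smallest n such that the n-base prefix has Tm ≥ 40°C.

n = 16

First 15 bases: CATAAGGATATTCTT → Tm = 38°C (< 40°C)
First 16 bases: CATAAGGATATTCTTT → Tm = 40°C (≥ 40°C)
Since every base adds ≥2°C, Tm only increases with n, so the threshold is first crossed at n = 16.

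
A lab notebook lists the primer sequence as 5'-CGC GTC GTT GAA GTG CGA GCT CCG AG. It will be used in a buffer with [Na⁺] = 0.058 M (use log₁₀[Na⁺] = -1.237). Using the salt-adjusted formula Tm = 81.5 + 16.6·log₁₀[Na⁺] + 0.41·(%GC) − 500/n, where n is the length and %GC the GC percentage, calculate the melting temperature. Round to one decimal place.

68.5°C

Length n = 26. Scanning the sequence gives G=10, T=5, C=7, A=4.
G+C = 17, so %GC = 17/26 × 100 = 65.385%
Salt term: 16.6 × (-1.237) = -20.534
GC term: 0.41 × 65.385 = 26.808; length term: −500/26 = −19.231
Tm = 81.5 + (-20.534) + 26.808 − 19.231 = 68.543 → 68.5°C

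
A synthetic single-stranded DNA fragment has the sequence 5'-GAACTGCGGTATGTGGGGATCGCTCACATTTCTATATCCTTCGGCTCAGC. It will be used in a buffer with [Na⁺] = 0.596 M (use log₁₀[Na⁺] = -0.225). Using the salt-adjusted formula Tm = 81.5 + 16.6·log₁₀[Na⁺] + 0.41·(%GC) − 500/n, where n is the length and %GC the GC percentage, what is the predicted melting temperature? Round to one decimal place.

89.1°C

Length n = 50. Scanning the sequence gives T=15, G=13, A=9, C=13.
G+C = 26, so %GC = 26/50 × 100 = 52%
Salt term: 16.6 × (-0.225) = -3.735
GC term: 0.41 × 52 = 21.32; length term: −500/50 = −10
Tm = 81.5 + (-3.735) + 21.32 − 10 = 89.085 → 89.1°C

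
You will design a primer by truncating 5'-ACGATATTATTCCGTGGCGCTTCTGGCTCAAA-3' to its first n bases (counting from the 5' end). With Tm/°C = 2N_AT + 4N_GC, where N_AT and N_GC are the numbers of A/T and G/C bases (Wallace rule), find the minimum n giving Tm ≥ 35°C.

n = 14

First 13 bases: ACGATATTATTCC → Tm = 34°C (< 35°C)
First 14 bases: ACGATATTATTCCG → Tm = 38°C (≥ 35°C)
Each additional base adds 2°C (A/T) or 4°C (G/C), so Tm is non-decreasing in n; n = 14 is the first length to reach 35°C.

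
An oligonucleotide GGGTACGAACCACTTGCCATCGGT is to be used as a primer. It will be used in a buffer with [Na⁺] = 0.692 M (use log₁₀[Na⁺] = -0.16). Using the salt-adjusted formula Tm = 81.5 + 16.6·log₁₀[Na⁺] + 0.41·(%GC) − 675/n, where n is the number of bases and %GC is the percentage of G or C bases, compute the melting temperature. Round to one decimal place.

74.6°C

Length n = 24. Scanning the sequence gives C=7, G=7, T=5, A=5.
G+C = 14, so %GC = 14/24 × 100 = 58.333%
Salt term: 16.6 × (-0.16) = -2.656
GC term: 0.41 × 58.333 = 23.917; length term: −675/24 = −28.125
Tm = 81.5 + (-2.656) + 23.917 − 28.125 = 74.636 → 74.6°C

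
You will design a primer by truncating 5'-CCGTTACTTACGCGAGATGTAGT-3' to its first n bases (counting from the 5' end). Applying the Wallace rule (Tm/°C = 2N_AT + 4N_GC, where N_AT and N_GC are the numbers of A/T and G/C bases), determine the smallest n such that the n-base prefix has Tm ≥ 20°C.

n = 7

First 6 bases: CCGTTA → Tm = 18°C (< 20°C)
First 7 bases: CCGTTAC → Tm = 22°C (≥ 20°C)
Since every base adds ≥2°C, Tm only increases with n, so the threshold is first crossed at n = 7.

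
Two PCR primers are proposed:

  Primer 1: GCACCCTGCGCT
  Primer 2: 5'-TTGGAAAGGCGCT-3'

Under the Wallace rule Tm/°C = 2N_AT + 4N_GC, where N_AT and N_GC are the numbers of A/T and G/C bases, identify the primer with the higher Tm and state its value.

Primer 1, 42°C

Primer 1: A+T=3, G+C=9 → Tm = 2(3)+4(9) = 42°C
Primer 2: A+T=6, G+C=7 → Tm = 2(6)+4(7) = 40°C
42°C vs 40°C → primer 1 is higher.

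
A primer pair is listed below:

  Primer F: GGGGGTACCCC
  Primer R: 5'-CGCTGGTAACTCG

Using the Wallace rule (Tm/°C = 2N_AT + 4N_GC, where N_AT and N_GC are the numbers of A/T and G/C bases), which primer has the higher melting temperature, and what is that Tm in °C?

Primer R, 42°C

Primer F: A+T=2, G+C=9 → Tm = 2(2)+4(9) = 40°C
Primer R: A+T=5, G+C=8 → Tm = 2(5)+4(8) = 42°C
40°C vs 42°C → primer R is higher.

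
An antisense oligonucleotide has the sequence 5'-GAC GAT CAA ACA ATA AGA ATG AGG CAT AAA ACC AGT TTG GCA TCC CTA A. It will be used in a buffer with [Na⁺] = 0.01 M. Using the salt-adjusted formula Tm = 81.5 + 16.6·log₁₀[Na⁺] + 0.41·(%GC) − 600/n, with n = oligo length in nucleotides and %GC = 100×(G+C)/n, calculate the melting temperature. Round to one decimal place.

52.0°C

Length n = 49. Scanning the sequence gives T=9, A=21, C=10, G=9.
G+C = 19, so %GC = 19/49 × 100 = 38.776%
Salt term: 16.6 × (-2) = -33.2
GC term: 0.41 × 38.776 = 15.898; length term: −600/49 = −12.245
Tm = 81.5 + (-33.2) + 15.898 − 12.245 = 51.953 → 52.0°C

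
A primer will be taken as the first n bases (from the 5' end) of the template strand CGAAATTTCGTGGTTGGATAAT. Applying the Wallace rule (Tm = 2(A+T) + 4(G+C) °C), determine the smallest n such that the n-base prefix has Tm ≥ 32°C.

First 11 bases: CGAAATTTCGT → Tm = 30°C (< 32°C)
First 12 bases: CGAAATTTCGTG → Tm = 34°C (≥ 32°C)
Since every base adds ≥2°C, Tm only increases with n, so the threshold is first crossed at n = 12.

n = 12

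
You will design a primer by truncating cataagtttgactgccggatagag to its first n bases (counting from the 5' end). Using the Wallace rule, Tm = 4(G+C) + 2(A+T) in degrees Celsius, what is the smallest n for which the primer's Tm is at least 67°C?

First 23 bases: CATAAGTTTGACTGCCGGATAGA → Tm = 66°C (< 67°C)
First 24 bases: CATAAGTTTGACTGCCGGATAGAG → Tm = 70°C (≥ 67°C)
Each additional base adds 2°C (A/T) or 4°C (G/C), so Tm is non-decreasing in n; n = 24 is the first length to reach 67°C.

n = 24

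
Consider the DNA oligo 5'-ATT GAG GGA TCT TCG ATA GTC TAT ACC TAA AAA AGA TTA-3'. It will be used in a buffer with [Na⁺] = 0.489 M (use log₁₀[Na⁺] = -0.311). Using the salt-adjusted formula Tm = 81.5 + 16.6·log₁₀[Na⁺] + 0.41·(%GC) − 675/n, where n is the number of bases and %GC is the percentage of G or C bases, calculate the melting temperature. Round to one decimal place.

Length n = 39. A=15, C=5, G=7, T=12
G+C = 12, so %GC = 12/39 × 100 = 30.769%
Salt term: 16.6 × (-0.311) = -5.163
GC term: 0.41 × 30.769 = 12.615; length term: −675/39 = −17.308
Tm = 81.5 + (-5.163) + 12.615 − 17.308 = 71.644 → 71.6°C

71.6°C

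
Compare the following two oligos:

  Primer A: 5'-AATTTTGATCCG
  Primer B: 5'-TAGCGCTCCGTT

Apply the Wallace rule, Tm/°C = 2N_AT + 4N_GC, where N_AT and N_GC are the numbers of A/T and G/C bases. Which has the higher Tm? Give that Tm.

Primer B, 38°C

Primer A: A+T=8, G+C=4 → Tm = 2(8)+4(4) = 32°C
Primer B: A+T=5, G+C=7 → Tm = 2(5)+4(7) = 38°C
32°C vs 38°C → primer B is higher.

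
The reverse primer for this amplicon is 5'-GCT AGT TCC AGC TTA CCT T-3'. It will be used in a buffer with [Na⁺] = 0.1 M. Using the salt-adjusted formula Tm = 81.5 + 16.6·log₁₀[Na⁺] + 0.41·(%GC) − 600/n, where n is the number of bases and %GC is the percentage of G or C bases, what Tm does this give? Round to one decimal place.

Length n = 19. Scanning the sequence gives G=3, T=7, C=6, A=3.
G+C = 9, so %GC = 9/19 × 100 = 47.368%
Salt term: 16.6 × (-1) = -16.6
GC term: 0.41 × 47.368 = 19.421; length term: −600/19 = −31.579
Tm = 81.5 + (-16.6) + 19.421 − 31.579 = 52.742 → 52.7°C

52.7°C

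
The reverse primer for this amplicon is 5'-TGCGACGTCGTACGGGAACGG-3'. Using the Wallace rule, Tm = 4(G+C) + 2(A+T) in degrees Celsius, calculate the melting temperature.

70°C

Counting bases: C=5, A=4, G=9, T=3
A+T = 7, G+C = 14
Tm = 2(7) + 4(14) = 14 + 56 = 70°C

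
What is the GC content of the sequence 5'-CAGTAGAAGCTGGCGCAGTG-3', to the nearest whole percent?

60%

Counting bases: C=4, G=8, A=5, T=3
G+C = 8 + 4 = 12 out of 20 bases
%GC = 12/20 × 100 = 60% ≈ 60%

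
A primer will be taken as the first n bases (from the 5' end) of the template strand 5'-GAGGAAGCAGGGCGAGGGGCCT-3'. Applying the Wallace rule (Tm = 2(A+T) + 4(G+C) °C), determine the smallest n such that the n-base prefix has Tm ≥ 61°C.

n = 18

First 17 bases: GAGGAAGCAGGGCGAGG → Tm = 58°C (< 61°C)
First 18 bases: GAGGAAGCAGGGCGAGGG → Tm = 62°C (≥ 61°C)
Each additional base adds 2°C (A/T) or 4°C (G/C), so Tm is non-decreasing in n; n = 18 is the first length to reach 61°C.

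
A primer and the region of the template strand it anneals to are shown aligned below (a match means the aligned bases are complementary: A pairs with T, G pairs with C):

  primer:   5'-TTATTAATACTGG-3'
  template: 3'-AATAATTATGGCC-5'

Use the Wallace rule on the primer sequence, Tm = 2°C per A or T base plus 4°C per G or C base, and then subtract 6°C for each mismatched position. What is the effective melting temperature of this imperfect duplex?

26°C

Primer base counts: A=4, T=6, G=2, C=1 → A+T=10, G+C=3
Perfect-match Tm = 2(10) + 4(3) = 20 + 12 = 32°C
Mismatches (positions where the bases are not complementary): 1 (at position 11)
Effective Tm = 32 − 1×6 = 32 − 6 = 26°C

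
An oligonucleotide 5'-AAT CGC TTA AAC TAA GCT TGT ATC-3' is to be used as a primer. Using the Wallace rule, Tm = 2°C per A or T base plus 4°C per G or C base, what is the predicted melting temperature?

64°C

Base counts: A=8, C=5, G=3, T=8
AT pairs contribute 16, GC pairs contribute 8.
Tm = 2(16) + 4(8) = 32 + 32 = 64°C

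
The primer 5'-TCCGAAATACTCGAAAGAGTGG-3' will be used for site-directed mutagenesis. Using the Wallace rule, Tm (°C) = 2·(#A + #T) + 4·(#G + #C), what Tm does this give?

Counting bases: T=4, A=8, C=4, G=6
AT pairs contribute 12, GC pairs contribute 10.
Tm = 2×12 + 4×10 = 64°C

64°C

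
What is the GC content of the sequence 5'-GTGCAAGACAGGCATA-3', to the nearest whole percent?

T=2, A=6, C=3, G=5
G+C = 5 + 3 = 8 out of 16 bases
%GC = 8/16 × 100 = 50% ≈ 50%

50%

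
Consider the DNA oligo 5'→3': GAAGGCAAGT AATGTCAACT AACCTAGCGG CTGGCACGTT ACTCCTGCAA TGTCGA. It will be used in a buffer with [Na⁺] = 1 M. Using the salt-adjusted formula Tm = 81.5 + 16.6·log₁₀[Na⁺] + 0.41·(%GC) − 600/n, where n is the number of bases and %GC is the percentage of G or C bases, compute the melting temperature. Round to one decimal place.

Length n = 56. Scanning the sequence gives T=12, G=14, A=16, C=14.
G+C = 28, so %GC = 28/56 × 100 = 50%
Salt term: 16.6 × (0) = 0
GC term: 0.41 × 50 = 20.5; length term: −600/56 = −10.714
Tm = 81.5 + (0) + 20.5 − 10.714 = 91.286 → 91.3°C

91.3°C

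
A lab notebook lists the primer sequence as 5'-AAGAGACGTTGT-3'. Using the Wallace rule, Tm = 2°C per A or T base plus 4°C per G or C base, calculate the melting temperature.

G=4, C=1, T=3, A=4
AT pairs contribute 7, GC pairs contribute 5.
Tm = 2×7 + 4×5 = 34°C

34°C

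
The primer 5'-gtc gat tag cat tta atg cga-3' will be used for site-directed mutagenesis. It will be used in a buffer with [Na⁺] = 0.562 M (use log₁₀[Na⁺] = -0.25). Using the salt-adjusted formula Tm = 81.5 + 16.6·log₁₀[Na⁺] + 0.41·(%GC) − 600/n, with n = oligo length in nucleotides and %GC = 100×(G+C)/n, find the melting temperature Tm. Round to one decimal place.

Length n = 21. Scanning the sequence gives C=3, T=7, G=5, A=6.
G+C = 8, so %GC = 8/21 × 100 = 38.095%
Salt term: 16.6 × (-0.25) = -4.15
GC term: 0.41 × 38.095 = 15.619; length term: −600/21 = −28.571
Tm = 81.5 + (-4.15) + 15.619 − 28.571 = 64.398 → 64.4°C

64.4°C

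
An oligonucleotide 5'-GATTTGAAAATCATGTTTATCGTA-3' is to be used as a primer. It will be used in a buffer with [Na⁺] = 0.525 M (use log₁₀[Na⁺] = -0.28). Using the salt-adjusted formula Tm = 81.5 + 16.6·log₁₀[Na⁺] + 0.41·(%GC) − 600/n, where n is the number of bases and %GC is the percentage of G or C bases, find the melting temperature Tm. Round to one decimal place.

Length n = 24. Base counts: T=10, A=8, C=2, G=4
G+C = 6, so %GC = 6/24 × 100 = 25%
Salt term: 16.6 × (-0.28) = -4.648
GC term: 0.41 × 25 = 10.25; length term: −600/24 = −25
Tm = 81.5 + (-4.648) + 10.25 − 25 = 62.102 → 62.1°C

62.1°C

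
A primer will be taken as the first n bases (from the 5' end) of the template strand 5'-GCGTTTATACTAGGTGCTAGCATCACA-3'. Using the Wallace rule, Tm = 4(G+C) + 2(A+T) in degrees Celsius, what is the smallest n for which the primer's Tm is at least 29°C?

First 10 bases: GCGTTTATAC → Tm = 28°C (< 29°C)
First 11 bases: GCGTTTATACT → Tm = 30°C (≥ 29°C)
Since every base adds ≥2°C, Tm only increases with n, so the threshold is first crossed at n = 11.

n = 11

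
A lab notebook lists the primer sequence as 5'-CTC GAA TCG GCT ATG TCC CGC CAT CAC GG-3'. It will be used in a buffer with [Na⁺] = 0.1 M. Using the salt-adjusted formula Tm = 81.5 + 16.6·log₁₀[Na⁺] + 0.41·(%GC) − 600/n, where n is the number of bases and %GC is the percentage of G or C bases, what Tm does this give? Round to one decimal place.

Length n = 29. Counting bases: C=11, A=5, T=6, G=7
G+C = 18, so %GC = 18/29 × 100 = 62.069%
Salt term: 16.6 × (-1) = -16.6
GC term: 0.41 × 62.069 = 25.448; length term: −600/29 = −20.69
Tm = 81.5 + (-16.6) + 25.448 − 20.69 = 69.658 → 69.7°C

69.7°C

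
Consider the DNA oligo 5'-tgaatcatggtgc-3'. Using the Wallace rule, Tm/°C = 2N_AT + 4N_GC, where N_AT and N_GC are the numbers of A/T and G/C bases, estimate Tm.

Base counts: T=4, G=4, A=3, C=2
AT pairs contribute 7, GC pairs contribute 6.
Tm = 2×7 + 4×6 = 38°C

38°C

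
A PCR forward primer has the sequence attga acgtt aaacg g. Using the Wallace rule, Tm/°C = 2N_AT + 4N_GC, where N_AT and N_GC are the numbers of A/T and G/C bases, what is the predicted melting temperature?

A=6, C=2, G=4, T=4
AT pairs contribute 10, GC pairs contribute 6.
Tm = 2(10) + 4(6) = 20 + 24 = 44°C

44°C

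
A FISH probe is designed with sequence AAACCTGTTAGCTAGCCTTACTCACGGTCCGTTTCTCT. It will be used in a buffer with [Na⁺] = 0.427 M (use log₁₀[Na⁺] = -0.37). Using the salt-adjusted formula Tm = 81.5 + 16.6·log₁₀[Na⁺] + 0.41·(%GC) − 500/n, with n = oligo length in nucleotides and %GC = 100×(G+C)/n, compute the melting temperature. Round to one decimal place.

Length n = 38. Scanning the sequence gives G=6, C=12, T=13, A=7.
G+C = 18, so %GC = 18/38 × 100 = 47.368%
Salt term: 16.6 × (-0.37) = -6.142
GC term: 0.41 × 47.368 = 19.421; length term: −500/38 = −13.158
Tm = 81.5 + (-6.142) + 19.421 − 13.158 = 81.621 → 81.6°C

81.6°C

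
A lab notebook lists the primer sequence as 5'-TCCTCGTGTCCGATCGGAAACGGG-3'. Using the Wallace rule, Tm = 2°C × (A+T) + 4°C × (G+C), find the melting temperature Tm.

Counting bases: T=5, C=7, G=8, A=4
So N_AT = 9 and N_GC = 15.
Tm = 2×9 + 4×15 = 78°C

78°C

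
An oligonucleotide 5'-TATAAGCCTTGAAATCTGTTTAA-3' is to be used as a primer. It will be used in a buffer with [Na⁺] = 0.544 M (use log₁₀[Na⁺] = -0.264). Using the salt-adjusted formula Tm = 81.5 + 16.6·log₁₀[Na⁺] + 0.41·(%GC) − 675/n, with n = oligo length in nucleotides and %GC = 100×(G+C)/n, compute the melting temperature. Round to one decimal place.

58.5°C

Length n = 23. Counting bases: C=3, T=9, A=8, G=3
G+C = 6, so %GC = 6/23 × 100 = 26.087%
Salt term: 16.6 × (-0.264) = -4.382
GC term: 0.41 × 26.087 = 10.696; length term: −675/23 = −29.348
Tm = 81.5 + (-4.382) + 10.696 − 29.348 = 58.466 → 58.5°C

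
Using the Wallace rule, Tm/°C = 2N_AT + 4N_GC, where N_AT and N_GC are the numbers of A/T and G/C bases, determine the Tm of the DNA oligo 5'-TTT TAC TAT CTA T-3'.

T=8, G=0, A=3, C=2
So N_AT = 11 and N_GC = 2.
Tm = 2×11 + 4×2 = 30°C

30°C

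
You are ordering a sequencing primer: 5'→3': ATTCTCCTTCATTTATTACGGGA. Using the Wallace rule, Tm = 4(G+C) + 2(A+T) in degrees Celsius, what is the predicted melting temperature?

62°C

C=5, T=10, G=3, A=5
So N_AT = 15 and N_GC = 8.
Tm = 2(15) + 4(8) = 30 + 32 = 62°C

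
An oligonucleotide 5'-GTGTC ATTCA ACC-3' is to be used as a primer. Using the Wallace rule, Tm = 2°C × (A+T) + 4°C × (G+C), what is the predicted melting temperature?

Base counts: T=4, A=3, C=4, G=2
So N_AT = 7 and N_GC = 6.
Tm = 4·6 + 2·7 = 24 + 14 = 38°C

38°C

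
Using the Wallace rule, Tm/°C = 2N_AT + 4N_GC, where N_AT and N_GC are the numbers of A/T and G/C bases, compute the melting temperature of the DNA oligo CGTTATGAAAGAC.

36°C

Scanning the sequence gives T=3, G=3, C=2, A=5.
So N_AT = 8 and N_GC = 5.
Tm = 4·5 + 2·8 = 20 + 16 = 36°C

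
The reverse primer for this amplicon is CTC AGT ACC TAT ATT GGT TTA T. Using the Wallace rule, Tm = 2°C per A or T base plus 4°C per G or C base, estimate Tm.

58°C

Base counts: C=4, G=3, T=10, A=5
So N_AT = 15 and N_GC = 7.
Tm = 2(15) + 4(7) = 30 + 28 = 58°C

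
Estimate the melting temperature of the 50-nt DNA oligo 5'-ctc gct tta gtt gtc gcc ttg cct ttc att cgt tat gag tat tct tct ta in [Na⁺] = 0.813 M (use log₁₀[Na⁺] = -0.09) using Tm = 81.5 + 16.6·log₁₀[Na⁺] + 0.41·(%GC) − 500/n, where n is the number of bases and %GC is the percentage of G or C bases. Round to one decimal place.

86.4°C

Length n = 50. C=12, G=8, T=24, A=6
G+C = 20, so %GC = 20/50 × 100 = 40%
Salt term: 16.6 × (-0.09) = -1.494
GC term: 0.41 × 40 = 16.4; length term: −500/50 = −10
Tm = 81.5 + (-1.494) + 16.4 − 10 = 86.406 → 86.4°C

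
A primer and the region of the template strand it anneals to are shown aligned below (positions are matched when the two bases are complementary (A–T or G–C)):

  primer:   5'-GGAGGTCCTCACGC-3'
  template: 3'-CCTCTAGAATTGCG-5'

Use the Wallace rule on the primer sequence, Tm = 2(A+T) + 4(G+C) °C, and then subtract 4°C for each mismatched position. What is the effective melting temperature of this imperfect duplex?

36°C

Primer base counts: A=2, T=2, G=5, C=5 → A+T=4, G+C=10
Perfect-match Tm = 2(4) + 4(10) = 8 + 40 = 48°C
Mismatches (positions where the bases are not complementary): 3 (at positions 5, 8, 10)
Effective Tm = 48 − 3×4 = 48 − 12 = 36°C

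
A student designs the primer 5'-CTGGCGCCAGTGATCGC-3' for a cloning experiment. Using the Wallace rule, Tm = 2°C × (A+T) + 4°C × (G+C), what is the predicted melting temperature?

Base counts: C=6, G=6, A=2, T=3
A+T = 5, G+C = 12
Tm = 2(5) + 4(12) = 10 + 48 = 58°C

58°C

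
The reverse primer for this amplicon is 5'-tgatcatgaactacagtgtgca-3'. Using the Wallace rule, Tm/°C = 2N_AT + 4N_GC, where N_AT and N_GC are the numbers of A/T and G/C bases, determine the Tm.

Base counts: C=4, G=5, A=7, T=6
So N_AT = 13 and N_GC = 9.
Tm = 2×13 + 4×9 = 62°C

62°C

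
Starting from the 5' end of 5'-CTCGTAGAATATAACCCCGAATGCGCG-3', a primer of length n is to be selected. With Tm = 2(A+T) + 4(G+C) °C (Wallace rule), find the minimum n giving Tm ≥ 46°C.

First 16 bases: CTCGTAGAATATAACC → Tm = 44°C (< 46°C)
First 17 bases: CTCGTAGAATATAACCC → Tm = 48°C (≥ 46°C)
Since every base adds ≥2°C, Tm only increases with n, so the threshold is first crossed at n = 17.

n = 17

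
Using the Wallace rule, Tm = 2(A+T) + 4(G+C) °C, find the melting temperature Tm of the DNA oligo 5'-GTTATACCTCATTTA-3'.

38°C

Scanning the sequence gives T=7, G=1, C=3, A=4.
So N_AT = 11 and N_GC = 4.
Tm = 2(11) + 4(4) = 22 + 16 = 38°C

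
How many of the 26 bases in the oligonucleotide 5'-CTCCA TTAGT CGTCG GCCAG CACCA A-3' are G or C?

15

Scanning the sequence gives A=6, C=10, G=5, T=5.
G+C = 5 + 10 = 15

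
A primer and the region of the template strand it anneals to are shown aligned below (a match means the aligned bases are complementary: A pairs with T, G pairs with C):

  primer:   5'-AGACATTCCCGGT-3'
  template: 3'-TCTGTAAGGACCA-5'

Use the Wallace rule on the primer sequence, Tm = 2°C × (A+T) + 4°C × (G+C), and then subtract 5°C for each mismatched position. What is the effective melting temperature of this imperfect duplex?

35°C

Primer base counts: A=3, T=3, G=3, C=4 → A+T=6, G+C=7
Perfect-match Tm = 2(6) + 4(7) = 12 + 28 = 40°C
Mismatches (positions where the bases are not complementary): 1 (at position 10)
Effective Tm = 40 − 1×5 = 40 − 5 = 35°C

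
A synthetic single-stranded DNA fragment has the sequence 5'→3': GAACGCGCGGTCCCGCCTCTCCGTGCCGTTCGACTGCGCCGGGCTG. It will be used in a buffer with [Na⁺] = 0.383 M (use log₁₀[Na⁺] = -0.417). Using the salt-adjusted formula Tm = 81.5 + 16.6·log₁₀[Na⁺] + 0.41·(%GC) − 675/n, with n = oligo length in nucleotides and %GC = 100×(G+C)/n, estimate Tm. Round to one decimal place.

91.1°C

Length n = 46. Counting bases: A=3, T=8, G=16, C=19
G+C = 35, so %GC = 35/46 × 100 = 76.087%
Salt term: 16.6 × (-0.417) = -6.922
GC term: 0.41 × 76.087 = 31.196; length term: −675/46 = −14.674
Tm = 81.5 + (-6.922) + 31.196 − 14.674 = 91.1 → 91.1°C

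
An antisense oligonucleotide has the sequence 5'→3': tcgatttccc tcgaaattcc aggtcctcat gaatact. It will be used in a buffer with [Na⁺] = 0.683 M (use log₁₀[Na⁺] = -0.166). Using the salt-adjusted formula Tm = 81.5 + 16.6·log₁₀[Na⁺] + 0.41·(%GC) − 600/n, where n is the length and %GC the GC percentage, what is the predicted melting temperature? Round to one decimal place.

Length n = 37. A=9, C=11, T=12, G=5
G+C = 16, so %GC = 16/37 × 100 = 43.243%
Salt term: 16.6 × (-0.166) = -2.756
GC term: 0.41 × 43.243 = 17.73; length term: −600/37 = −16.216
Tm = 81.5 + (-2.756) + 17.73 − 16.216 = 80.258 → 80.3°C

80.3°C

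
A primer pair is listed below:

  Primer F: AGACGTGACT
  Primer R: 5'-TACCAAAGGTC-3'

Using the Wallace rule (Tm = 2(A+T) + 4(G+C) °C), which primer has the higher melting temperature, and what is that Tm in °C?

Primer R, 32°C

Primer F: A+T=5, G+C=5 → Tm = 2(5)+4(5) = 30°C
Primer R: A+T=6, G+C=5 → Tm = 2(6)+4(5) = 32°C
30°C vs 32°C → primer R is higher.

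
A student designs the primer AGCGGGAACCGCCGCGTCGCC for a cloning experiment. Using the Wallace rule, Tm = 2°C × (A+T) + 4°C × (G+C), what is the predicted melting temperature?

Scanning the sequence gives A=3, C=9, G=8, T=1.
AT pairs contribute 4, GC pairs contribute 17.
Tm = 2×4 + 4×17 = 76°C

76°C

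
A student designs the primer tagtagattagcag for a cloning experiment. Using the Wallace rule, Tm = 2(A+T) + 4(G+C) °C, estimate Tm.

38°C

Scanning the sequence gives G=4, T=4, C=1, A=5.
So N_AT = 9 and N_GC = 5.
Tm = 2×9 + 4×5 = 38°C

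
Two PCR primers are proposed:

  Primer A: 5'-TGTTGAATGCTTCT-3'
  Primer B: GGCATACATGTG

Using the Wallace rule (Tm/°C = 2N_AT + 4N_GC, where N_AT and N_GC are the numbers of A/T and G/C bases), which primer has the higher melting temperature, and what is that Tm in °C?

Primer A, 38°C

Primer A: A+T=9, G+C=5 → Tm = 2(9)+4(5) = 38°C
Primer B: A+T=6, G+C=6 → Tm = 2(6)+4(6) = 36°C
38°C vs 36°C → primer A is higher.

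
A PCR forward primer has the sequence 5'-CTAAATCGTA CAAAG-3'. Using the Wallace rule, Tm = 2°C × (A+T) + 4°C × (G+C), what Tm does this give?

40°C

Base counts: T=3, G=2, A=7, C=3
AT pairs contribute 10, GC pairs contribute 5.
Tm = 2×10 + 4×5 = 40°C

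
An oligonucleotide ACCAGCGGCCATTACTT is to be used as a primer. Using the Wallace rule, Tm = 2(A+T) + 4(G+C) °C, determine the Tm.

Base counts: T=4, G=3, C=6, A=4
So N_AT = 8 and N_GC = 9.
Tm = 4·9 + 2·8 = 36 + 16 = 52°C

52°C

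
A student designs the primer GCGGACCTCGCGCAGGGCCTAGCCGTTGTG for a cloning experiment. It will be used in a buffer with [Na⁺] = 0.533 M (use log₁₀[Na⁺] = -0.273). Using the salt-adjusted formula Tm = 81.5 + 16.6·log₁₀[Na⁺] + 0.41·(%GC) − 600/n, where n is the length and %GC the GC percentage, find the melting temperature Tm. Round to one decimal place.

87.0°C

Length n = 30. T=5, A=3, C=10, G=12
G+C = 22, so %GC = 22/30 × 100 = 73.333%
Salt term: 16.6 × (-0.273) = -4.532
GC term: 0.41 × 73.333 = 30.067; length term: −600/30 = −20
Tm = 81.5 + (-4.532) + 30.067 − 20 = 87.035 → 87.0°C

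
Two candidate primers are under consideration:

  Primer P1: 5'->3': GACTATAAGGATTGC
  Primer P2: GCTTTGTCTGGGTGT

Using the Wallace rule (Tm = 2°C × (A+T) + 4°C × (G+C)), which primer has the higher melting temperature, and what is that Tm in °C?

Primer P2, 46°C

Primer P1: A+T=9, G+C=6 → Tm = 2(9)+4(6) = 42°C
Primer P2: A+T=7, G+C=8 → Tm = 2(7)+4(8) = 46°C
42°C vs 46°C → primer P2 is higher.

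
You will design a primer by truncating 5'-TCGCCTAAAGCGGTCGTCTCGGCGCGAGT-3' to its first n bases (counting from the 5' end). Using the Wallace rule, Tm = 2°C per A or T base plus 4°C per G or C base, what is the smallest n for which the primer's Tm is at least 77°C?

n = 24

First 23 bases: TCGCCTAAAGCGGTCGTCTCGGC → Tm = 76°C (< 77°C)
First 24 bases: TCGCCTAAAGCGGTCGTCTCGGCG → Tm = 80°C (≥ 77°C)
Each additional base adds 2°C (A/T) or 4°C (G/C), so Tm is non-decreasing in n; n = 24 is the first length to reach 77°C.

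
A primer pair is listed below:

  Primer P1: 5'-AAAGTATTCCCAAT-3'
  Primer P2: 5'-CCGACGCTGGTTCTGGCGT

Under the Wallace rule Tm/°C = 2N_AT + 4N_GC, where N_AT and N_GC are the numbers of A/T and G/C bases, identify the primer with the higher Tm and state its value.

Primer P2, 64°C

Primer P1: A+T=10, G+C=4 → Tm = 2(10)+4(4) = 36°C
Primer P2: A+T=6, G+C=13 → Tm = 2(6)+4(13) = 64°C
36°C vs 64°C → primer P2 is higher.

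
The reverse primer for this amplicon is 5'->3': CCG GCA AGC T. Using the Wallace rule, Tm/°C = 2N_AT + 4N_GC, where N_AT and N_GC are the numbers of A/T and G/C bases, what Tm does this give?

34°C

Scanning the sequence gives T=1, G=3, A=2, C=4.
A+T = 3, G+C = 7
Tm = 2×3 + 4×7 = 34°C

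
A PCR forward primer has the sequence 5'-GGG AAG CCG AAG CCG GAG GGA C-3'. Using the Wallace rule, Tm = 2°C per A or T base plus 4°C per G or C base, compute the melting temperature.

Counting bases: A=6, T=0, C=5, G=11
So N_AT = 6 and N_GC = 16.
Tm = 4·16 + 2·6 = 64 + 12 = 76°C

76°C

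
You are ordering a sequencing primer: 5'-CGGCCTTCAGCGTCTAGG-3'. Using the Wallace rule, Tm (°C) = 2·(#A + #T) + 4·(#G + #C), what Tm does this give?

Scanning the sequence gives T=4, A=2, G=6, C=6.
So N_AT = 6 and N_GC = 12.
Tm = 2×6 + 4×12 = 60°C

60°C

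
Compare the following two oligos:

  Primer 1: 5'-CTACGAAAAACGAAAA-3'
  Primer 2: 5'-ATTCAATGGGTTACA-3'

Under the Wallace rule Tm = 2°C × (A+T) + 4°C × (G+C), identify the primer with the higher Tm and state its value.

Primer 1: A+T=11, G+C=5 → Tm = 2(11)+4(5) = 42°C
Primer 2: A+T=10, G+C=5 → Tm = 2(10)+4(5) = 40°C
42°C vs 40°C → primer 1 is higher.

Primer 1, 42°C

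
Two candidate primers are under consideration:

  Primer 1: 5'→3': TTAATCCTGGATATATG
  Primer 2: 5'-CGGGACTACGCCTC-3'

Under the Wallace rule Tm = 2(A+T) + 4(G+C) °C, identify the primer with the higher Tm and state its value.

Primer 2, 48°C

Primer 1: A+T=12, G+C=5 → Tm = 2(12)+4(5) = 44°C
Primer 2: A+T=4, G+C=10 → Tm = 2(4)+4(10) = 48°C
44°C vs 48°C → primer 2 is higher.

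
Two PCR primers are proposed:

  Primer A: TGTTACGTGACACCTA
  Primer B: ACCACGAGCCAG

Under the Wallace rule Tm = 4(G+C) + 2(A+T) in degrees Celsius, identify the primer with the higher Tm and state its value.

Primer A: A+T=9, G+C=7 → Tm = 2(9)+4(7) = 46°C
Primer B: A+T=4, G+C=8 → Tm = 2(4)+4(8) = 40°C
46°C vs 40°C → primer A is higher.

Primer A, 46°C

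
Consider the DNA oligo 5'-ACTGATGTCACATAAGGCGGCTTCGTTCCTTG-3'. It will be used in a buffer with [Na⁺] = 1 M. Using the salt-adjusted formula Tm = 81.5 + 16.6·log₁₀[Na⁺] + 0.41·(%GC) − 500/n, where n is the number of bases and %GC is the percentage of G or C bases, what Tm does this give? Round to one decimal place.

86.4°C

Length n = 32. A=6, G=8, T=10, C=8
G+C = 16, so %GC = 16/32 × 100 = 50%
Salt term: 16.6 × (0) = 0
GC term: 0.41 × 50 = 20.5; length term: −500/32 = −15.625
Tm = 81.5 + (0) + 20.5 − 15.625 = 86.375 → 86.4°C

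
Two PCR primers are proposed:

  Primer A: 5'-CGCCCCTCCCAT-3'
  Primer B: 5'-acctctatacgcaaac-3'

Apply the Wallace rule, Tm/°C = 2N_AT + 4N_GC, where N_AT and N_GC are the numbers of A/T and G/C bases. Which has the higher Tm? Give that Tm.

Primer B, 46°C

Primer A: A+T=3, G+C=9 → Tm = 2(3)+4(9) = 42°C
Primer B: A+T=9, G+C=7 → Tm = 2(9)+4(7) = 46°C
42°C vs 46°C → primer B is higher.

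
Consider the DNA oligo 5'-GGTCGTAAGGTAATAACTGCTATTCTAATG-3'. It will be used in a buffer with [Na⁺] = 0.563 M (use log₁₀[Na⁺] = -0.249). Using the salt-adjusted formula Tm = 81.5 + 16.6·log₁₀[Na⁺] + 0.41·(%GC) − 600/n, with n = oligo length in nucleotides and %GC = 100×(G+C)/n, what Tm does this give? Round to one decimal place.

72.4°C

Length n = 30. Base counts: G=7, C=4, A=9, T=10
G+C = 11, so %GC = 11/30 × 100 = 36.667%
Salt term: 16.6 × (-0.249) = -4.133
GC term: 0.41 × 36.667 = 15.033; length term: −600/30 = −20
Tm = 81.5 + (-4.133) + 15.033 − 20 = 72.4 → 72.4°C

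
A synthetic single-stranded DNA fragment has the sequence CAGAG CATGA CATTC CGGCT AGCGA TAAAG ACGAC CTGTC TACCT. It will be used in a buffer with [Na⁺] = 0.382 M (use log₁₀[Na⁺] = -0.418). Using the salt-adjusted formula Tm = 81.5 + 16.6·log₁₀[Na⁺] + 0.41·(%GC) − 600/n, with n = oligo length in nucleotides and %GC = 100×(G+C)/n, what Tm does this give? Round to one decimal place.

Length n = 45. Scanning the sequence gives T=9, C=13, A=13, G=10.
G+C = 23, so %GC = 23/45 × 100 = 51.111%
Salt term: 16.6 × (-0.418) = -6.939
GC term: 0.41 × 51.111 = 20.956; length term: −600/45 = −13.333
Tm = 81.5 + (-6.939) + 20.956 − 13.333 = 82.184 → 82.2°C

82.2°C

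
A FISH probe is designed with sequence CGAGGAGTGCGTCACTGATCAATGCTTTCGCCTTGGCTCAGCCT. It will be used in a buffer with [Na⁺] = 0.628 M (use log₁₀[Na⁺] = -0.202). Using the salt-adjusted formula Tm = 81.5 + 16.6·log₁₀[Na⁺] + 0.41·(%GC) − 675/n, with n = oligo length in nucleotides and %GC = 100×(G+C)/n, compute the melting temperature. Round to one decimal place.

86.1°C

Length n = 44. A=7, T=12, G=12, C=13
G+C = 25, so %GC = 25/44 × 100 = 56.818%
Salt term: 16.6 × (-0.202) = -3.353
GC term: 0.41 × 56.818 = 23.295; length term: −675/44 = −15.341
Tm = 81.5 + (-3.353) + 23.295 − 15.341 = 86.101 → 86.1°C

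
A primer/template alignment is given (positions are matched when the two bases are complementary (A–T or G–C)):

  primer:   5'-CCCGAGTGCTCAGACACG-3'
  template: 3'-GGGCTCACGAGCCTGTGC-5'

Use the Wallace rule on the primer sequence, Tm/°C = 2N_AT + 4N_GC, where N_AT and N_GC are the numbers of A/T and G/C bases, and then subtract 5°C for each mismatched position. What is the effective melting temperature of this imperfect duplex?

55°C

Primer base counts: A=4, T=2, G=5, C=7 → A+T=6, G+C=12
Perfect-match Tm = 2(6) + 4(12) = 12 + 48 = 60°C
Mismatches (positions where the bases are not complementary): 1 (at position 12)
Effective Tm = 60 − 1×5 = 60 − 5 = 55°C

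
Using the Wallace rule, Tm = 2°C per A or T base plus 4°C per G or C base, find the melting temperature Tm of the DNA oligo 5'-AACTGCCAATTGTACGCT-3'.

52°C

Scanning the sequence gives G=3, A=5, C=5, T=5.
AT pairs contribute 10, GC pairs contribute 8.
Tm = 4·8 + 2·10 = 32 + 20 = 52°C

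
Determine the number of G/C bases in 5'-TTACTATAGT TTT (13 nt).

2

C=1, T=8, G=1, A=3
Total G or C: 1 + 1 = 2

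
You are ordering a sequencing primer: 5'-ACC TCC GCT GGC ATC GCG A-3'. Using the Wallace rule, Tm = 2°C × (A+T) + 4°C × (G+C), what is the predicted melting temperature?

Counting bases: G=5, C=8, T=3, A=3
A+T = 6, G+C = 13
Tm = 4·13 + 2·6 = 52 + 12 = 64°C

64°C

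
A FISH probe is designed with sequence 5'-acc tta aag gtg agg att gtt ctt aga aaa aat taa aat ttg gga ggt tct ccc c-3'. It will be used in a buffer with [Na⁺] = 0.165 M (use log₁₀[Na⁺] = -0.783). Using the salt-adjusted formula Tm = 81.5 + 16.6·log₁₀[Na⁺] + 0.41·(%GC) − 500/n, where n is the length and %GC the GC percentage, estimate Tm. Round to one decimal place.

Length n = 55. Scanning the sequence gives A=18, G=12, C=8, T=17.
G+C = 20, so %GC = 20/55 × 100 = 36.364%
Salt term: 16.6 × (-0.783) = -12.998
GC term: 0.41 × 36.364 = 14.909; length term: −500/55 = −9.091
Tm = 81.5 + (-12.998) + 14.909 − 9.091 = 74.32 → 74.3°C

74.3°C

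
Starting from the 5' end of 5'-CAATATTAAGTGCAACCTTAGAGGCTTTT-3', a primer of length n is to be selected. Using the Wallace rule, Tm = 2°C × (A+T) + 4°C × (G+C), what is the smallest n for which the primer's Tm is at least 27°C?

First 11 bases: CAATATTAAGT → Tm = 26°C (< 27°C)
First 12 bases: CAATATTAAGTG → Tm = 30°C (≥ 27°C)
Since every base adds ≥2°C, Tm only increases with n, so the threshold is first crossed at n = 12.

n = 12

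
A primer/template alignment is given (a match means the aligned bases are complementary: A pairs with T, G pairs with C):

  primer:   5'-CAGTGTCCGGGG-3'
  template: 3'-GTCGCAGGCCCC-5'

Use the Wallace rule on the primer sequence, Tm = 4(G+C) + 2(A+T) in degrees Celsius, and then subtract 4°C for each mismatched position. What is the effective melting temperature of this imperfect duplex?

Primer base counts: A=1, T=2, G=6, C=3 → A+T=3, G+C=9
Perfect-match Tm = 2(3) + 4(9) = 6 + 36 = 42°C
Mismatches (positions where the bases are not complementary): 1 (at position 4)
Effective Tm = 42 − 1×4 = 42 − 4 = 38°C

38°C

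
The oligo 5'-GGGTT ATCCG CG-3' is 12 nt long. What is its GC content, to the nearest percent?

Base counts: A=1, T=3, C=3, G=5
G+C = 5 + 3 = 8 out of 12 bases
%GC = 8/12 × 100 = 66.67% ≈ 67%

67%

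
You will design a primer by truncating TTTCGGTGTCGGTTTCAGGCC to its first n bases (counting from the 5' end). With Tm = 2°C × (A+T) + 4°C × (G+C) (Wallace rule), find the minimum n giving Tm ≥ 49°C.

n = 17

First 16 bases: TTTCGGTGTCGGTTTC → Tm = 48°C (< 49°C)
First 17 bases: TTTCGGTGTCGGTTTCA → Tm = 50°C (≥ 49°C)
Since every base adds ≥2°C, Tm only increases with n, so the threshold is first crossed at n = 17.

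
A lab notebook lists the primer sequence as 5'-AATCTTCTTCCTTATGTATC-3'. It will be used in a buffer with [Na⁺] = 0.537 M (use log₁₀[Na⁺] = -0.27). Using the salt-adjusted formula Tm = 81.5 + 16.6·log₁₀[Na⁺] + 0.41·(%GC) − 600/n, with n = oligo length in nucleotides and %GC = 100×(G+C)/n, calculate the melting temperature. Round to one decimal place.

59.3°C

Length n = 20. Scanning the sequence gives G=1, T=10, A=4, C=5.
G+C = 6, so %GC = 6/20 × 100 = 30%
Salt term: 16.6 × (-0.27) = -4.482
GC term: 0.41 × 30 = 12.3; length term: −600/20 = −30
Tm = 81.5 + (-4.482) + 12.3 − 30 = 59.318 → 59.3°C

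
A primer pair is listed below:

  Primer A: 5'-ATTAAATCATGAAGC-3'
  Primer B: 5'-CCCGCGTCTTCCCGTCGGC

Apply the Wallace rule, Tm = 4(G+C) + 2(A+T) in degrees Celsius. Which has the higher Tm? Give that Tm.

Primer A: A+T=11, G+C=4 → Tm = 2(11)+4(4) = 38°C
Primer B: A+T=4, G+C=15 → Tm = 2(4)+4(15) = 68°C
38°C vs 68°C → primer B is higher.

Primer B, 68°C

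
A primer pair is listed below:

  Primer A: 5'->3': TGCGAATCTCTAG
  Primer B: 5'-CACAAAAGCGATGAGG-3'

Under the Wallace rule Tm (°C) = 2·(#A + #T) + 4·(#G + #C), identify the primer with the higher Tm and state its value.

Primer B, 48°C

Primer A: A+T=7, G+C=6 → Tm = 2(7)+4(6) = 38°C
Primer B: A+T=8, G+C=8 → Tm = 2(8)+4(8) = 48°C
38°C vs 48°C → primer B is higher.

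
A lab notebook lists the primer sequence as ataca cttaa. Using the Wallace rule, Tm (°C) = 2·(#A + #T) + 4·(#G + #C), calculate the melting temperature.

24°C

T=3, A=5, G=0, C=2
AT pairs contribute 8, GC pairs contribute 2.
Tm = 2×8 + 4×2 = 24°C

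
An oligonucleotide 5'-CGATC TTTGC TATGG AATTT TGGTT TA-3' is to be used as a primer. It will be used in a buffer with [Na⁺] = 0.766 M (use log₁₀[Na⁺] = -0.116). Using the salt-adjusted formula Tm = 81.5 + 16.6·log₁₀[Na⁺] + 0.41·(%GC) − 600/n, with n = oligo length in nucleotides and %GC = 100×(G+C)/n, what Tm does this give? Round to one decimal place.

71.0°C

Length n = 27. Scanning the sequence gives A=5, C=3, G=6, T=13.
G+C = 9, so %GC = 9/27 × 100 = 33.333%
Salt term: 16.6 × (-0.116) = -1.926
GC term: 0.41 × 33.333 = 13.667; length term: −600/27 = −22.222
Tm = 81.5 + (-1.926) + 13.667 − 22.222 = 71.019 → 71.0°C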